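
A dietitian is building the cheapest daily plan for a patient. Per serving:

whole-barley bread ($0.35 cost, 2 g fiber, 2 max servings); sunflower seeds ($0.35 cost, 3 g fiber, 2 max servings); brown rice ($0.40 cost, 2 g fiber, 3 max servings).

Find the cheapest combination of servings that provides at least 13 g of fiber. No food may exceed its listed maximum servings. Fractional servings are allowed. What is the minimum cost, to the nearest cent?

Cost per g of fiber: sunflower seeds $0.1167, whole-barley bread $0.1750, brown rice $0.2000.
Take 2 servings of sunflower seeds: +6.0 g fiber for $0.70 (total $0.70, still need 7.0 g).
Take 2 servings of whole-barley bread: +4.0 g fiber for $0.70 (total $1.40, still need 3.0 g).
Take 1.5 servings of brown rice: +3.0 g fiber for $0.60 (total $2.00, still need 0.0 g).
Greedy by cheapest-per-g is optimal for a single linear constraint, so the minimum cost is $2.00.

$2.00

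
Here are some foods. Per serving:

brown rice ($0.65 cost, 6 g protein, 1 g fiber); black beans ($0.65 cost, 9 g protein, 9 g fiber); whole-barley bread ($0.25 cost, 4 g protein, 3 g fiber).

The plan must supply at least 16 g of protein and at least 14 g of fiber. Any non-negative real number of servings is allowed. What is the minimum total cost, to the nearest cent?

$1.08

Minimising a linear cost over {protein ≥ 16, fiber ≥ 14, servings ≥ 0} — the optimum is at a vertex, using one or two foods.
brown rice only: max(16/6, 14/1) = 14 servings → $9.10.
black beans only: max(16/9, 14/9) = 1.778 servings → $1.16.
whole-barley bread only: max(16/4, 14/3) = 4.667 servings → $1.17.
brown rice + black beans with both tight: 0.4 servings and 1.511 servings → $1.24.
brown rice + whole-barley bread: the both-tight solution has a negative serving — not a feasible corner.
black beans + whole-barley bread with both tight: 0.8889 servings and 2 servings → $1.08.
So the least-cost plan costs $1.08.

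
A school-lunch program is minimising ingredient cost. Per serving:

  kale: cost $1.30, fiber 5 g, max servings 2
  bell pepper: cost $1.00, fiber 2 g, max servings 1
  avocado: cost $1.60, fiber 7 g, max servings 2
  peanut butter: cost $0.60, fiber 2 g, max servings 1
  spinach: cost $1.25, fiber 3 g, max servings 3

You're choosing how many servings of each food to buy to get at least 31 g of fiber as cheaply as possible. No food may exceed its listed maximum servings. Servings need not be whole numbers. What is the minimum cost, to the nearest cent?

$8.48

Cost per g of fiber: avocado $0.2286, kale $0.2600, peanut butter $0.3000, spinach $0.4167, bell pepper $0.5000.
Take 2 servings of avocado: +14.0 g fiber for $3.20 (total $3.20, still need 17.0 g).
Take 2 servings of kale: +10.0 g fiber for $2.60 (total $5.80, still need 7.0 g).
Take 1 serving of peanut butter: +2.0 g fiber for $0.60 (total $6.40, still need 5.0 g).
Take 1.667 servings of spinach: +5.0 g fiber for $2.08 (total $8.48, still need 0.0 g).
Greedy by cheapest-per-g is optimal for a single linear constraint, so the minimum cost is $8.48.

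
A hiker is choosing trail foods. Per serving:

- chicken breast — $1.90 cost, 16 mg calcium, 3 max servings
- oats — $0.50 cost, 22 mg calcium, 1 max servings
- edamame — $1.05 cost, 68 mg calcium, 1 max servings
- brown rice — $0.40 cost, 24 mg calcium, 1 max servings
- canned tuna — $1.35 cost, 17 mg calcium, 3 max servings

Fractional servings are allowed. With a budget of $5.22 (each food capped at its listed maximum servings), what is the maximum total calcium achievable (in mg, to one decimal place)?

Calcium per dollar: edamame 64.76, brown rice 60, oats 44, canned tuna 12.59, chicken breast 8.421.
Take 1 serving of edamame: spends $1.05, +68.0 mg calcium (running total 68.0 mg).
Take 1 serving of brown rice: spends $0.40, +24.0 mg calcium (running total 92.0 mg).
Take 1 serving of oats: spends $0.50, +22.0 mg calcium (running total 114.0 mg).
Take 2.422 servings of canned tuna: spends $3.27, +41.2 mg calcium (running total 155.2 mg).
Greedy by best ratio exhausts the cost allowance optimally: 155.2 mg.

155.2 mg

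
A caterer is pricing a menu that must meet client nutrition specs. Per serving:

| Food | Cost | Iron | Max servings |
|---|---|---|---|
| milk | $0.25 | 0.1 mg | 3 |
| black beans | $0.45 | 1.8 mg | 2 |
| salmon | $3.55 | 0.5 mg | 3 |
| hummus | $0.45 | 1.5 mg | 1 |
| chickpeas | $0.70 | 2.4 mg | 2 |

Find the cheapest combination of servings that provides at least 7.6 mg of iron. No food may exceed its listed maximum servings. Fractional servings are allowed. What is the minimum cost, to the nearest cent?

Cost per mg of iron: black beans $0.2500, chickpeas $0.2917, hummus $0.3000, milk $2.5000, salmon $7.1000.
Take 2 servings of black beans: +3.6 mg iron for $0.90 (total $0.90, still need 4.0 mg).
Take 1.667 servings of chickpeas: +4.0 mg iron for $1.17 (total $2.07, still need 0.0 mg).
Filling from the cheapest source first is optimal under one linear minimum: $2.07.

$2.07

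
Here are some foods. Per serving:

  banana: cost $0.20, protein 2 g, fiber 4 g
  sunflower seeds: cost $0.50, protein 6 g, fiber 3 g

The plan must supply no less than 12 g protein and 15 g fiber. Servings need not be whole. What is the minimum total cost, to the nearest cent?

$1.10

Compare the cost at each extreme point of the feasible region.
banana only: max(12/2, 15/4) = 6 servings → $1.20.
sunflower seeds only: max(12/6, 15/3) = 5 servings → $2.50.
banana + sunflower seeds with both tight: 3 servings and 1 serving → $1.10.
So the least-cost plan costs $1.10.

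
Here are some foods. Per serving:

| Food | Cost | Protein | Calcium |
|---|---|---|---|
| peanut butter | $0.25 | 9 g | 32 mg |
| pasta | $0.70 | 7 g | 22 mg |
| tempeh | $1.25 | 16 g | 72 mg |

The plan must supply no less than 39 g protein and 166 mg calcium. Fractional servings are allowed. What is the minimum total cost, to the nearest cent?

$1.30

An LP optimum is at a vertex; with two nutrient constraints at most two foods are used. Check each candidate.
peanut butter only: max(39/9, 166/32) = 5.188 servings → $1.30.
pasta only: max(39/7, 166/22) = 7.545 servings → $5.28.
tempeh only: max(39/16, 166/72) = 2.438 servings → $3.05.
peanut butter + pasta: intersection lies outside the first quadrant.
peanut butter + tempeh with both tight: 1.118 servings and 1.809 servings → $2.54.
pasta + tempeh with both tight: 1 serving and 2 servings → $3.20.
Cheapest feasible corner: $1.30.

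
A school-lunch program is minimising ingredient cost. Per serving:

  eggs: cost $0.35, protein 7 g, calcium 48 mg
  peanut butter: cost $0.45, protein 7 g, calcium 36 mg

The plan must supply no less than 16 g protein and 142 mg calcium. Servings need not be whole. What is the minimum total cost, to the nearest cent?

With two linear requirements the optimum uses one or two foods; enumerate the corners.
eggs only: max(16/7, 142/48) = 2.958 servings → $1.04.
peanut butter only: max(16/7, 142/36) = 3.944 servings → $1.77.
eggs + peanut butter: the both-tight solution has a negative serving — not a feasible corner.
Cheapest feasible corner: $1.04.

$1.04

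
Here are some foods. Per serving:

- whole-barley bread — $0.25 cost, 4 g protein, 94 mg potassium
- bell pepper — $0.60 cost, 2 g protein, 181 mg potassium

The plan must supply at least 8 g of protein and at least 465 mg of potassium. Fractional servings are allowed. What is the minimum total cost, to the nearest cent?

$1.24

This is a tiny linear program; its minimum lies at a vertex of the feasible set. List the vertices and price them.
whole-barley bread only: max(8/4, 465/94) = 4.947 servings → $1.24.
bell pepper only: max(8/2, 465/181) = 4 servings → $2.40.
whole-barley bread + bell pepper with both tight: 0.9664 servings and 2.067 servings → $1.48.
So the least-cost plan costs $1.24.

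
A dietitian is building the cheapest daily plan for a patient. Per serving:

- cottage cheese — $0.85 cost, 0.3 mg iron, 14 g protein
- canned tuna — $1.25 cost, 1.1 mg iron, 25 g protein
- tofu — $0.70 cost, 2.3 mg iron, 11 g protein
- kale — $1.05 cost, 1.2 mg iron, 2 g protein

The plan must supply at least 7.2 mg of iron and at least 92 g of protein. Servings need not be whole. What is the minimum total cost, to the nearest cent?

Compare the cost at each extreme point of the feasible region.
cottage cheese only: max(7.2/0.3, 92/14) = 24 servings → $20.40.
canned tuna only: max(7.2/1.1, 92/25) = 6.545 servings → $8.18.
tofu only: max(7.2/2.3, 92/11) = 8.364 servings → $5.85.
kale only: max(7.2/1.2, 92/2) = 46 servings → $48.30.
cottage cheese + canned tuna: intersection lies outside the first quadrant.
cottage cheese + tofu with both tight: 4.581 servings and 2.533 servings → $5.67.
cottage cheese + kale with both tight: 5.926 servings and 4.519 servings → $9.78.
canned tuna + tofu with both tight: 2.916 servings and 1.736 servings → $4.86.
canned tuna + kale with both tight: 3.453 servings and 2.835 servings → $7.29.
tofu + kale: the both-tight solution has a negative serving — not a feasible corner.
The minimum over all feasible corners is $4.86.

$4.86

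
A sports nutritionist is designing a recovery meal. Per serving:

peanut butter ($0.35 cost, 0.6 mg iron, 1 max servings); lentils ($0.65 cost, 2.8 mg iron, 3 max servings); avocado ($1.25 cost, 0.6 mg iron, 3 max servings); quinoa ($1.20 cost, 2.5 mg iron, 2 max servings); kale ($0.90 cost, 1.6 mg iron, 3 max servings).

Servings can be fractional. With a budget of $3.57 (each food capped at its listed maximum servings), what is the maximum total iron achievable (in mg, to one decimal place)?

11.8 mg

Iron per dollar: lentils 4.308, quinoa 2.083, kale 1.778, peanut butter 1.714, avocado 0.48.
Take 3 servings of lentils: spends $1.95, +8.4 mg iron (running total 8.4 mg).
Take 1.35 servings of quinoa: spends $1.62, +3.4 mg iron (running total 11.8 mg).
Filling greedily by iron-per-dollar is optimal for one linear limit, giving 11.8 mg.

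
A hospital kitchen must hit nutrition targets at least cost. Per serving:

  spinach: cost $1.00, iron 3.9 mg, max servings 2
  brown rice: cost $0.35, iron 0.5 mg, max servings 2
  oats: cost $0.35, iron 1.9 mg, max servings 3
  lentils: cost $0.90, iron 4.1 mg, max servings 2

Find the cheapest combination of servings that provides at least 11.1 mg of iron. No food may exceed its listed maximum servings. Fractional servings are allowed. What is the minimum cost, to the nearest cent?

Cost per mg of iron: oats $0.1842, lentils $0.2195, spinach $0.2564, brown rice $0.7000.
Take 3 servings of oats: +5.7 mg iron for $1.05 (total $1.05, still need 5.4 mg).
Take 1.317 servings of lentils: +5.4 mg iron for $1.19 (total $2.24, still need 0.0 mg).
Filling from the cheapest source first is optimal under one linear minimum: $2.24.

$2.24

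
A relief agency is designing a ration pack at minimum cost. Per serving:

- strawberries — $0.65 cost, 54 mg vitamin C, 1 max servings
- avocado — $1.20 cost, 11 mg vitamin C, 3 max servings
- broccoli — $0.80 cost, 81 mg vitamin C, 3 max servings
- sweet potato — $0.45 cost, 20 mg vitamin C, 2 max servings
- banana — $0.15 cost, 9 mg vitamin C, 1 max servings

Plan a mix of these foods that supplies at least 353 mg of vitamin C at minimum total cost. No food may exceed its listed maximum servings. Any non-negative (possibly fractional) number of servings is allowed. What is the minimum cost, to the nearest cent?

$4.86

Cost per mg of vitamin C: broccoli $0.0099, strawberries $0.0120, banana $0.0167, sweet potato $0.0225, avocado $0.1091.
Take 3 servings of broccoli: +243.0 mg vitamin C for $2.40 (total $2.40, still need 110.0 mg).
Take 1 serving of strawberries: +54.0 mg vitamin C for $0.65 (total $3.05, still need 56.0 mg).
Take 1 serving of banana: +9.0 mg vitamin C for $0.15 (total $3.20, still need 47.0 mg).
Take 2 servings of sweet potato: +40.0 mg vitamin C for $0.90 (total $4.10, still need 7.0 mg).
Take 0.6364 servings of avocado: +7.0 mg vitamin C for $0.76 (total $4.86, still need 0.0 mg).
Filling from the cheapest source first is optimal under one linear minimum: $4.86.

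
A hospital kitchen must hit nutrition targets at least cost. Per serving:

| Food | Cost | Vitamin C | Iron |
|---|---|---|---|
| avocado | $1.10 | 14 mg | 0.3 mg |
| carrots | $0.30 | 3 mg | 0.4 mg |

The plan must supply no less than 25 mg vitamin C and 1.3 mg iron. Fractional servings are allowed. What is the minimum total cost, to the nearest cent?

Compare the cost at each extreme point of the feasible region.
avocado only: max(25/14, 1.3/0.3) = 4.333 servings → $4.77.
carrots only: max(25/3, 1.3/0.4) = 8.333 servings → $2.50.
avocado + carrots with both tight: 1.298 servings and 2.277 servings → $2.11.
The minimum over all feasible corners is $2.11.

$2.11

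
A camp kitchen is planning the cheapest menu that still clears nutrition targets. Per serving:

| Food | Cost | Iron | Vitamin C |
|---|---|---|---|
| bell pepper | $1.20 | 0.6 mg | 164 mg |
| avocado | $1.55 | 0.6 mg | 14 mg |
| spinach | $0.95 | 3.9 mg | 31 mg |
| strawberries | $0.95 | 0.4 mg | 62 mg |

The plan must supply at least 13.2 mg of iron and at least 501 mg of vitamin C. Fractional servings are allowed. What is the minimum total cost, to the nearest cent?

$5.84

bell pepper only: max(13.2/0.6, 501/164) = 22 servings → $26.40.
avocado only: max(13.2/0.6, 501/14) = 35.79 servings → $55.47.
spinach only: max(13.2/3.9, 501/31) = 16.16 servings → $15.35.
strawberries only: max(13.2/0.4, 501/62) = 33 servings → $31.35.
bell pepper + avocado with both tight: 1.287 servings and 20.71 servings → $33.65.
bell pepper + spinach with both tight: 2.487 servings and 3.002 servings → $5.84.
bell pepper + strawberries with both targets exact would need a negative amount; discard.
avocado + spinach with both targets exact would need a negative amount; discard.
avocado + strawberries with both tight: 19.56 servings and 3.665 servings → $33.79.
spinach + strawberries with both tight: 2.694 servings and 6.734 servings → $8.96.
The minimum over all feasible corners is $5.84.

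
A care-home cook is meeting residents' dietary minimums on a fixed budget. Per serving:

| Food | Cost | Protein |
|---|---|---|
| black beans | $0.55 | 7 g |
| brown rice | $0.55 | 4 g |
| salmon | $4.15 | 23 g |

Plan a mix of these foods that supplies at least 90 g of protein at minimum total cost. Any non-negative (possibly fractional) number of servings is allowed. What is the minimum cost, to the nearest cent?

Cost per g of protein: black beans $0.0786, brown rice $0.1375, salmon $0.1804.
With no serving limits, use only black beans: 90 g / 7 g = 12.86 servings × $0.55 = $7.07.

$7.07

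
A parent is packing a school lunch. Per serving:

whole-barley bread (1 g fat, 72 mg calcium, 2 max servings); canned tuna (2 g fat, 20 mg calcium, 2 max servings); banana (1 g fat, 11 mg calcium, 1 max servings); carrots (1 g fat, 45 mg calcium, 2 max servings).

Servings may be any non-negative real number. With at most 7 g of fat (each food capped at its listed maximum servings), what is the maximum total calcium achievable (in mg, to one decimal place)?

265.0 mg

Calcium per g fat: whole-barley bread 72, carrots 45, banana 11, canned tuna 10.
Take 2 servings of whole-barley bread: uses 2 g fat, +144.0 mg calcium (running total 144.0 mg).
Take 2 servings of carrots: uses 2 g fat, +90.0 mg calcium (running total 234.0 mg).
Take 1 serving of banana: uses 1 g fat, +11.0 mg calcium (running total 245.0 mg).
Take 1 serving of canned tuna: uses 2 g fat, +20.0 mg calcium (running total 265.0 mg).
Greedy by best ratio exhausts the fat allowance optimally: 265.0 mg.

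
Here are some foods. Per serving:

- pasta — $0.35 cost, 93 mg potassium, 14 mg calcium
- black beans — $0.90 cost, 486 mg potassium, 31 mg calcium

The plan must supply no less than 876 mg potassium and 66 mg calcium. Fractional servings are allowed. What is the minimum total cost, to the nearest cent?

This is a tiny linear program; its minimum lies at a vertex of the feasible set. List the vertices and price them.
pasta only: max(876/93, 66/14) = 9.419 servings → $3.30.
black beans only: max(876/486, 66/31) = 2.129 servings → $1.92.
pasta + black beans with both tight: 1.255 servings and 1.562 servings → $1.85.
So the least-cost plan costs $1.85.

$1.85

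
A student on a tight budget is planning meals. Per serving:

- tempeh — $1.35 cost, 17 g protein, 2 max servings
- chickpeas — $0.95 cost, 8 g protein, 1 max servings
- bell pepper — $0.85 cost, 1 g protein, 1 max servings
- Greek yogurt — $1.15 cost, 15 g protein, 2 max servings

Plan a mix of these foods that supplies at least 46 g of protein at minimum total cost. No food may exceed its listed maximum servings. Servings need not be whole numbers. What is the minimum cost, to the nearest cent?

$3.57

Cost per g of protein: Greek yogurt $0.0767, tempeh $0.0794, chickpeas $0.1187, bell pepper $0.8500.
Take 2 servings of Greek yogurt: +30.0 g protein for $2.30 (total $2.30, still need 16.0 g).
Take 0.9412 servings of tempeh: +16.0 g protein for $1.27 (total $3.57, still need 0.0 g).
Filling from the cheapest source first is optimal under one linear minimum: $3.57.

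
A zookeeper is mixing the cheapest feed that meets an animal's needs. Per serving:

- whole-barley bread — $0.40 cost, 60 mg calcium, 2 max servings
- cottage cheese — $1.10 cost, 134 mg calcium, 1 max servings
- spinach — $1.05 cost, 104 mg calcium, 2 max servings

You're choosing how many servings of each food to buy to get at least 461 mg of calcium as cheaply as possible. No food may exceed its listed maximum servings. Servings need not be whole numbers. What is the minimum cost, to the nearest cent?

$3.99

Cost per mg of calcium: whole-barley bread $0.0067, cottage cheese $0.0082, spinach $0.0101.
Take 2 servings of whole-barley bread: +120.0 mg calcium for $0.80 (total $0.80, still need 341.0 mg).
Take 1 serving of cottage cheese: +134.0 mg calcium for $1.10 (total $1.90, still need 207.0 mg).
Take 1.99 servings of spinach: +207.0 mg calcium for $2.09 (total $3.99, still need 0.0 mg).
Filling from the cheapest source first is optimal under one linear minimum: $3.99.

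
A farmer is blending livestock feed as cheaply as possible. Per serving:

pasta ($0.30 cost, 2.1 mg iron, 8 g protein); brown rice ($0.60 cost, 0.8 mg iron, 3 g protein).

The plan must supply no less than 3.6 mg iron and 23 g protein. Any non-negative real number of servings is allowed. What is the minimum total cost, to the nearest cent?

$0.86

pasta only: max(3.6/2.1, 23/8) = 2.875 servings → $0.86.
brown rice only: max(3.6/0.8, 23/3) = 7.667 servings → $4.60.
pasta + brown rice: intersection lies outside the first quadrant.
Cheapest feasible corner: $0.86.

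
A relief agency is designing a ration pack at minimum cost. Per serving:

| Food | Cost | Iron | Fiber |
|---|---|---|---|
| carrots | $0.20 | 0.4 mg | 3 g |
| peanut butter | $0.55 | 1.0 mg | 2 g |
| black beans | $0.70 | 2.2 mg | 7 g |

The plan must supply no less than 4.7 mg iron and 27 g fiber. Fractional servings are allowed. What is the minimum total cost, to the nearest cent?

For a min-cost LP with two ≥-constraints, a basic feasible solution has at most two positive variables.
carrots only: max(4.7/0.4, 27/3) = 11.75 servings → $2.35.
peanut butter only: max(4.7/1.0, 27/2) = 13.5 servings → $7.42.
black beans only: max(4.7/2.2, 27/7) = 3.857 servings → $2.70.
carrots + peanut butter with both tight: 8 servings and 1.5 servings → $2.42.
carrots + black beans with both tight: 6.974 servings and 0.8684 servings → $2.00.
peanut butter + black beans: intersection lies outside the first quadrant.
So the least-cost plan costs $2.00.

$2.00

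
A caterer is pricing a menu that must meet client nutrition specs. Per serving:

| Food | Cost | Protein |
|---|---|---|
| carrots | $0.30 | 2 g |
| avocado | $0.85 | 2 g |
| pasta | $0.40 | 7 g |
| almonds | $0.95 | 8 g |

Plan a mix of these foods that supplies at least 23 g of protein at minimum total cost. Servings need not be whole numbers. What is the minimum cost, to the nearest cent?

Cost per g of protein: pasta $0.0571, almonds $0.1187, carrots $0.1500, avocado $0.4250.
With no serving limits, use only pasta: 23 g / 7 g = 3.286 servings × $0.40 = $1.31.

$1.31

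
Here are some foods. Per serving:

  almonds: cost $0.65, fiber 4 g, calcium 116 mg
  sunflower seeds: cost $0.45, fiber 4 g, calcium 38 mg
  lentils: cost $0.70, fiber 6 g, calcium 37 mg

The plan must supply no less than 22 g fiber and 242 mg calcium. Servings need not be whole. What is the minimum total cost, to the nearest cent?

$2.56

The cheapest plan sits at a corner of the feasible region — with two constraints it uses at most two foods.
almonds only: max(22/4, 242/116) = 5.5 servings → $3.58.
sunflower seeds only: max(22/4, 242/38) = 6.368 servings → $2.87.
lentils only: max(22/6, 242/37) = 6.541 servings → $4.58.
almonds + sunflower seeds with both tight: 0.4231 servings and 5.077 servings → $2.56.
almonds + lentils with both tight: 1.164 servings and 2.891 servings → $2.78.
sunflower seeds + lentils: the both-tight solution has a negative serving — not a feasible corner.
So the least-cost plan costs $2.56.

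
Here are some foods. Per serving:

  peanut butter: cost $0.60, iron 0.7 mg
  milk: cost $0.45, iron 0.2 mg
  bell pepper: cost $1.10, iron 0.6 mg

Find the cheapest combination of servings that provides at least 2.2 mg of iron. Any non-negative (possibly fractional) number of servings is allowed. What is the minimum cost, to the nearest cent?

$1.89

Cost per mg of iron: peanut butter $0.8571, bell pepper $1.8333, milk $2.2500.
With no serving limits, use only peanut butter: 2.2 mg / 0.7 mg = 3.143 servings × $0.60 = $1.89.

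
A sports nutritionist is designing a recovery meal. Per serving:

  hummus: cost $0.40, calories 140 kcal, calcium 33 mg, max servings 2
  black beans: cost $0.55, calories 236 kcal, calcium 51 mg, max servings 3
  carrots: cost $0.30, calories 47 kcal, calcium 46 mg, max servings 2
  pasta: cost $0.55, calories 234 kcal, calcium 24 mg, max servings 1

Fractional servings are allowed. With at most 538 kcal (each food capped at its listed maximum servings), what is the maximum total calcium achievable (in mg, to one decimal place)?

193.4 mg

Calcium per kcal: carrots 0.9787, hummus 0.2357, black beans 0.2161, pasta 0.1026.
Take 2 servings of carrots: uses 94 kcal, +92.0 mg calcium (running total 92.0 mg).
Take 2 servings of hummus: uses 280 kcal, +66.0 mg calcium (running total 158.0 mg).
Take 0.6949 servings of black beans: uses 164 kcal, +35.4 mg calcium (running total 193.4 mg).
Filling greedily by calcium-per-kcal is optimal for one linear limit, giving 193.4 mg.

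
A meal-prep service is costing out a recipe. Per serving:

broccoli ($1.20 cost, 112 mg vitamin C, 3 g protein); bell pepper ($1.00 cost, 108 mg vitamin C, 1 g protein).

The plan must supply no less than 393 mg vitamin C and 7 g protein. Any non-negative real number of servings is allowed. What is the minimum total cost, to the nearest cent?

$3.92

Minimising a linear cost over {vitamin C ≥ 393, protein ≥ 7, servings ≥ 0} — the optimum is at a vertex, using one or two foods.
broccoli only: max(393/112, 7/3) = 3.509 servings → $4.21.
bell pepper only: max(393/108, 7/1) = 7 servings → $7.00.
broccoli + bell pepper with both tight: 1.712 servings and 1.863 servings → $3.92.
The minimum over all feasible corners is $3.92.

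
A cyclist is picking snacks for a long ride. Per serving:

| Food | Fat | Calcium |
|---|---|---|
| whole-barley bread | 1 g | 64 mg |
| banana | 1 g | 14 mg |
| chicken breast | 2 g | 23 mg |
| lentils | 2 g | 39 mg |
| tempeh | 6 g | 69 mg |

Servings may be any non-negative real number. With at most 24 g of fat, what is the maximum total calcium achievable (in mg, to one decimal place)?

Calcium per g fat: whole-barley bread 64, lentils 19.5, banana 14, chicken breast 11.5, tempeh 11.5.
With no serving limits, spend the whole fat allowance on whole-barley bread: 24 g / 1 g × 64 mg = 1536.0 mg.

1536.0 mg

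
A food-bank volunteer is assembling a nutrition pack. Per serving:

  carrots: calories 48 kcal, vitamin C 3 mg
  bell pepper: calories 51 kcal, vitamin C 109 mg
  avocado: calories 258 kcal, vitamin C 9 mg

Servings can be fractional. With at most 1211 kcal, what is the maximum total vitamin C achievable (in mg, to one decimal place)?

Vitamin C per kcal: bell pepper 2.137, carrots 0.0625, avocado 0.03488.
With no serving limits, spend the whole calories allowance on bell pepper: 1211 kcal / 51 kcal × 109 mg = 2588.2 mg.

2588.2 mg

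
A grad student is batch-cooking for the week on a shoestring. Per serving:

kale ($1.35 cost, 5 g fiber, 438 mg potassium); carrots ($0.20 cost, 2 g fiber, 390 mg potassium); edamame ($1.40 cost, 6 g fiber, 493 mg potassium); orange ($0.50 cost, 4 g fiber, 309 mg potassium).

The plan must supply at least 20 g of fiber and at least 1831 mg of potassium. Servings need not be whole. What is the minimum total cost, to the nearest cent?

$2.00

For a min-cost LP with two ≥-constraints, a basic feasible solution has at most two positive variables.
kale only: max(20/5, 1831/438) = 4.18 servings → $5.64.
carrots only: max(20/2, 1831/390) = 10 servings → $2.00.
edamame only: max(20/6, 1831/493) = 3.714 servings → $5.20.
orange only: max(20/4, 1831/309) = 5.926 servings → $2.96.
kale + carrots with both tight: 3.853 servings and 0.3678 servings → $5.27.
kale + edamame: the both-tight solution has a negative serving — not a feasible corner.
kale + orange: intersection lies outside the first quadrant.
carrots + edamame with both tight: 0.8316 servings and 3.056 servings → $4.44.
carrots + orange with both tight: 1.214 servings and 4.393 servings → $2.44.
edamame + orange: intersection lies outside the first quadrant.
The minimum over all feasible corners is $2.00.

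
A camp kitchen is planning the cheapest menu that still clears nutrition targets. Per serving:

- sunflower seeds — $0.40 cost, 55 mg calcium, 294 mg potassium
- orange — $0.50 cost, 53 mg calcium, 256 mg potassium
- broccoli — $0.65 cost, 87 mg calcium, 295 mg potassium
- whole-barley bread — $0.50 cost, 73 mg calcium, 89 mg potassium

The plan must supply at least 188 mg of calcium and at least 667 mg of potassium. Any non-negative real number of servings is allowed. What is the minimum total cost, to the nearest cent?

Two binding constraints pin down two serving amounts, so the optimal mix uses at most two foods. The candidates are each food alone (scaled to the tighter of calcium/potassium) and each pair with both constraints tight.
sunflower seeds only: max(188/55, 667/294) = 3.418 servings → $1.37.
orange only: max(188/53, 667/256) = 3.547 servings → $1.77.
broccoli only: max(188/87, 667/295) = 2.261 servings → $1.47.
whole-barley bread only: max(188/73, 667/89) = 7.494 servings → $3.75.
sunflower seeds + orange with both targets exact would need a negative amount; discard.
sunflower seeds + broccoli with both tight: 0.2747 servings and 1.987 servings → $1.40.
sunflower seeds + whole-barley bread with both tight: 1.929 servings and 1.122 servings → $1.33.
orange + broccoli with both tight: 0.3871 servings and 1.925 servings → $1.44.
orange + whole-barley bread with both tight: 2.288 servings and 0.9145 servings → $1.60.
broccoli + whole-barley bread with both targets exact would need a negative amount; discard.
Cheapest feasible corner: $1.33.

$1.33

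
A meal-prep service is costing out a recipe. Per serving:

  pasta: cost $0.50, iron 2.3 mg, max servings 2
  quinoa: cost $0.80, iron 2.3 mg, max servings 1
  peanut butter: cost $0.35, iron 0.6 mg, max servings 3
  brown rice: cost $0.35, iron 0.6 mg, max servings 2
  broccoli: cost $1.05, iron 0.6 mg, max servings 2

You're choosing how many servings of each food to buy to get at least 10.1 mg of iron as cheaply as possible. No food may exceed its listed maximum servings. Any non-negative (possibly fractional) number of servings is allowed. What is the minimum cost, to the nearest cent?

Cost per mg of iron: pasta $0.2174, quinoa $0.3478, peanut butter $0.5833, brown rice $0.5833, broccoli $1.7500.
Take 2 servings of pasta: +4.6 mg iron for $1.00 (total $1.00, still need 5.5 mg).
Take 1 serving of quinoa: +2.3 mg iron for $0.80 (total $1.80, still need 3.2 mg).
Take 3 servings of peanut butter: +1.8 mg iron for $1.05 (total $2.85, still need 1.4 mg).
Take 2 servings of brown rice: +1.2 mg iron for $0.70 (total $3.55, still need 0.2 mg).
Take 0.3333 servings of broccoli: +0.2 mg iron for $0.35 (total $3.90, still need 0.0 mg).
Filling from the cheapest source first is optimal under one linear minimum: $3.90.

$3.90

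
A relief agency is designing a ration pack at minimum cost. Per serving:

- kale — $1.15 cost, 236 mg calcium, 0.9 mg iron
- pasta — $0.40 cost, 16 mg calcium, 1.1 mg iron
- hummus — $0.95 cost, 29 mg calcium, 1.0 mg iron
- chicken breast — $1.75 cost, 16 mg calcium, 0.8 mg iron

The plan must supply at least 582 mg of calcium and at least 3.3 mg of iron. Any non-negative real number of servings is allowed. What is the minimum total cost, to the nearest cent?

$3.17

kale only: max(582/236, 3.3/0.9) = 3.667 servings → $4.22.
pasta only: max(582/16, 3.3/1.1) = 36.38 servings → $14.55.
hummus only: max(582/29, 3.3/1.0) = 20.07 servings → $19.07.
chicken breast only: max(582/16, 3.3/0.8) = 36.38 servings → $63.66.
kale + pasta with both tight: 2.396 servings and 1.04 servings → $3.17.
kale + hummus with both tight: 2.317 servings and 1.215 servings → $3.82.
kale + chicken breast with both tight: 2.367 servings and 1.462 servings → $5.28.
pasta + hummus: the both-tight solution has a negative serving — not a feasible corner.
pasta + chicken breast: the both-tight solution has a negative serving — not a feasible corner.
hummus + chicken breast: the both-tight solution has a negative serving — not a feasible corner.
So the least-cost plan costs $3.17.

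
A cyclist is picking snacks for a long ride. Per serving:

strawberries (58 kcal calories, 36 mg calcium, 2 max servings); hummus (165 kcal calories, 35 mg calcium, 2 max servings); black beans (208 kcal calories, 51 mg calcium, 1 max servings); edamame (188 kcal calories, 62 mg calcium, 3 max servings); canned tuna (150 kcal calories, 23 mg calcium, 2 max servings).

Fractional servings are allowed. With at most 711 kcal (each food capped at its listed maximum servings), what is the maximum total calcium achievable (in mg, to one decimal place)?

Calcium per kcal: strawberries 0.6207, edamame 0.3298, black beans 0.2452, hummus 0.2121, canned tuna 0.1533.
Take 2 servings of strawberries: uses 116 kcal, +72.0 mg calcium (running total 72.0 mg).
Take 3 servings of edamame: uses 564 kcal, +186.0 mg calcium (running total 258.0 mg).
Take 0.149 servings of black beans: uses 31 kcal, +7.6 mg calcium (running total 265.6 mg).
Greedy by best ratio exhausts the calories allowance optimally: 265.6 mg.

265.6 mg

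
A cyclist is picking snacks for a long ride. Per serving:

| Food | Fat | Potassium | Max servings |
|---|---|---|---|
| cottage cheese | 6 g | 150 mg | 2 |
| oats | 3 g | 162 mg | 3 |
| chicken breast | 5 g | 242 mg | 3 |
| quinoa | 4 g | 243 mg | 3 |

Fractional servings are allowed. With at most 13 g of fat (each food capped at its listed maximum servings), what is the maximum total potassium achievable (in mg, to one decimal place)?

783.0 mg

Potassium per g fat: quinoa 60.75, oats 54, chicken breast 48.4, cottage cheese 25.
Take 3 servings of quinoa: uses 12 g fat, +729.0 mg potassium (running total 729.0 mg).
Take 0.3333 servings of oats: uses 1 g fat, +54.0 mg potassium (running total 783.0 mg).
Greedy by best ratio exhausts the fat allowance optimally: 783.0 mg.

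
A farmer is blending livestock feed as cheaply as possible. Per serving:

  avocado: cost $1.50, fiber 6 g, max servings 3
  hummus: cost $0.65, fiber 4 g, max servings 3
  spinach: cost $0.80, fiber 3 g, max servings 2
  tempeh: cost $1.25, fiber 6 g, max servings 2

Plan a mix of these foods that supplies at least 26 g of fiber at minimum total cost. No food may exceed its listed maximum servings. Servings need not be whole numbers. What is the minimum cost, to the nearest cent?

$4.95

Cost per g of fiber: hummus $0.1625, tempeh $0.2083, avocado $0.2500, spinach $0.2667.
Take 3 servings of hummus: +12.0 g fiber for $1.95 (total $1.95, still need 14.0 g).
Take 2 servings of tempeh: +12.0 g fiber for $2.50 (total $4.45, still need 2.0 g).
Take 0.3333 servings of avocado: +2.0 g fiber for $0.50 (total $4.95, still need 0.0 g).
Filling from the cheapest source first is optimal under one linear minimum: $4.95.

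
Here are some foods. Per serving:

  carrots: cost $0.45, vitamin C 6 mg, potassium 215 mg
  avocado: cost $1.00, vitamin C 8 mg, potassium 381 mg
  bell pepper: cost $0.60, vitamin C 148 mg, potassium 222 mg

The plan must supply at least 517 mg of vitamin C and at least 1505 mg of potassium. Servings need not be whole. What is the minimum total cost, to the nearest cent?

The cheapest plan sits at a corner of the feasible region — with two constraints it uses at most two foods.
carrots only: max(517/6, 1505/215) = 86.17 servings → $38.77.
avocado only: max(517/8, 1505/381) = 64.62 servings → $64.62.
bell pepper only: max(517/148, 1505/222) = 6.779 servings → $4.07.
carrots + avocado with both targets exact would need a negative amount; discard.
carrots + bell pepper with both tight: 3.541 servings and 3.35 servings → $3.60.
avocado + bell pepper with both tight: 1.977 servings and 3.386 servings → $4.01.
So the least-cost plan costs $3.60.

$3.60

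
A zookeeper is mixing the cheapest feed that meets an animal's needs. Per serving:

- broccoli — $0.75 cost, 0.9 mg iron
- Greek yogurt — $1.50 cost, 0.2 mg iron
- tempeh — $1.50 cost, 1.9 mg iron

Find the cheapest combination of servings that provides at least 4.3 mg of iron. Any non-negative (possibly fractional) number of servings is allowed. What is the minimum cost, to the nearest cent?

$3.39

Cost per mg of iron: tempeh $0.7895, broccoli $0.8333, Greek yogurt $7.5000.
With no serving limits, use only tempeh: 4.3 mg / 1.9 mg = 2.263 servings × $1.50 = $3.39.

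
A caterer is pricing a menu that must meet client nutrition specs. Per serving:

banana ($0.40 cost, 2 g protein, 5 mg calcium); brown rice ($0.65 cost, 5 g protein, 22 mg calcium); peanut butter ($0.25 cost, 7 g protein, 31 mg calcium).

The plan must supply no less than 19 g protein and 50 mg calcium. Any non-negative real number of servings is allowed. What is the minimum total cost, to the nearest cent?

$0.68

Minimising a linear cost over {protein ≥ 19, calcium ≥ 50, servings ≥ 0} — the optimum is at a vertex, using one or two foods.
banana only: max(19/2, 50/5) = 10 servings → $4.00.
brown rice only: max(19/5, 50/22) = 3.8 servings → $2.47.
peanut butter only: max(19/7, 50/31) = 2.714 servings → $0.68.
banana + brown rice with both tight: 8.842 servings and 0.2632 servings → $3.71.
banana + peanut butter with both tight: 8.852 servings and 0.1852 servings → $3.59.
brown rice + peanut butter: intersection lies outside the first quadrant.
So the least-cost plan costs $0.68.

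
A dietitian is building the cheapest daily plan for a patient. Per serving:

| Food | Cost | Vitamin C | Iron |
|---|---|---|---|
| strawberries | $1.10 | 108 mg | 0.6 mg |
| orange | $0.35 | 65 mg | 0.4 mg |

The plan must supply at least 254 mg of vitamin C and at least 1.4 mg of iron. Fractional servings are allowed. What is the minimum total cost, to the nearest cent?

$1.37

This is a tiny linear program; its minimum lies at a vertex of the feasible set. List the vertices and price them.
strawberries only: max(254/108, 1.4/0.6) = 2.352 servings → $2.59.
orange only: max(254/65, 1.4/0.4) = 3.908 servings → $1.37.
strawberries + orange with both targets exact would need a negative amount; discard.
So the least-cost plan costs $1.37.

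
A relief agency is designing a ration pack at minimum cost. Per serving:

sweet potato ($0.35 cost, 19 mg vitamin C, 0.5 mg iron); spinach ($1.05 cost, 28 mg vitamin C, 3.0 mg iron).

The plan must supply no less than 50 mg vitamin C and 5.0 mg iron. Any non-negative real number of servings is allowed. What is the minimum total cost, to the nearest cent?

$1.79

Minimising a linear cost over {vitamin C ≥ 50, iron ≥ 5.0, servings ≥ 0} — the optimum is at a vertex, using one or two foods.
sweet potato only: max(50/19, 5.0/0.5) = 10 servings → $3.50.
spinach only: max(50/28, 5.0/3.0) = 1.786 servings → $1.88.
sweet potato + spinach with both tight: 0.2326 servings and 1.628 servings → $1.79.
The minimum over all feasible corners is $1.79.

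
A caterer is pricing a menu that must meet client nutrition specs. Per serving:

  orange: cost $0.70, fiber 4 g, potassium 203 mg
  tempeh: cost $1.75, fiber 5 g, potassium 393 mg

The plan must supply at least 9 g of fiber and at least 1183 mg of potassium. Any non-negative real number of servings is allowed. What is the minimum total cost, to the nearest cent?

$4.08

Two binding constraints pin down two serving amounts, so the optimal mix uses at most two foods. The candidates are each food alone (scaled to the tighter of fiber/potassium) and each pair with both constraints tight.
orange only: max(9/4, 1183/203) = 5.828 servings → $4.08.
tempeh only: max(9/5, 1183/393) = 3.01 servings → $5.27.
orange + tempeh: intersection lies outside the first quadrant.
So the least-cost plan costs $4.08.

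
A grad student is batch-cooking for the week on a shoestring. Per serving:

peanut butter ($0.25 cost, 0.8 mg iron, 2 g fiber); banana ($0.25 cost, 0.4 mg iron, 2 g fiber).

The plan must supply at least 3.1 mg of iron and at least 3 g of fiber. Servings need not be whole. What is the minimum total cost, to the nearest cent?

peanut butter only: max(3.1/0.8, 3/2) = 3.875 servings → $0.97.
banana only: max(3.1/0.4, 3/2) = 7.75 servings → $1.94.
peanut butter + banana: intersection lies outside the first quadrant.
Cheapest feasible corner: $0.97.

$0.97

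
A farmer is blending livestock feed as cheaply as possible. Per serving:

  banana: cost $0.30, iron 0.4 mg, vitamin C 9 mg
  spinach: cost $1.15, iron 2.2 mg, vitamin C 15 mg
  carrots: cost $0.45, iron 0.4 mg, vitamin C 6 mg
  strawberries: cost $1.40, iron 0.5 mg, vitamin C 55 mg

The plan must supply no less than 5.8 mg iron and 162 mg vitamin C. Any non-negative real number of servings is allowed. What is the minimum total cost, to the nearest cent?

$5.09

With two linear requirements the optimum uses one or two foods; enumerate the corners.
banana only: max(5.8/0.4, 162/9) = 18 servings → $5.40.
spinach only: max(5.8/2.2, 162/15) = 10.8 servings → $12.42.
carrots only: max(5.8/0.4, 162/6) = 27 servings → $12.15.
strawberries only: max(5.8/0.5, 162/55) = 11.6 servings → $16.24.
banana + spinach: the both-tight solution has a negative serving — not a feasible corner.
banana + carrots: the both-tight solution has a negative serving — not a feasible corner.
banana + strawberries with both tight: 13.6 servings and 0.72 servings → $5.09.
spinach + carrots with both targets exact would need a negative amount; discard.
spinach + strawberries with both tight: 2.097 servings and 2.374 servings → $5.73.
carrots + strawberries with both tight: 12.53 servings and 1.579 servings → $7.85.
Cheapest feasible corner: $5.09.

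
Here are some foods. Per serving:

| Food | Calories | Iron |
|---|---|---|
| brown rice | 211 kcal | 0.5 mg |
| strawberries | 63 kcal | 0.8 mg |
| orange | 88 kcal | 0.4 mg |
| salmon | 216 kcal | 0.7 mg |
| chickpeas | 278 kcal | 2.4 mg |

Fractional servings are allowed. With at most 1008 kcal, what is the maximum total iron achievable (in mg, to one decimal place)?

Iron per kcal: strawberries 0.0127, chickpeas 0.008633, orange 0.004545, salmon 0.003241, brown rice 0.00237.
With no serving limits, spend the whole calories allowance on strawberries: 1008 kcal / 63 kcal × 0.8 mg = 12.8 mg.

12.8 mg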